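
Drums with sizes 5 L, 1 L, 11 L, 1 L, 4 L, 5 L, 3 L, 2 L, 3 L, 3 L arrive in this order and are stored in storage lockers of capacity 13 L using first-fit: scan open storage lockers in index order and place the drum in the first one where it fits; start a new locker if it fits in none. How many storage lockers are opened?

4

  5 → locker 1 (new)  [load 5/13]
  1 → locker 1  [load 6/13]
  11 → locker 2 (new)  [load 11/13]
  1 → locker 1  [load 7/13]
  4 → locker 1  [load 11/13]
  5 → locker 3 (new)  [load 5/13]
  3 → locker 3  [load 8/13]
  2 → locker 1  [load 13/13]
  3 → locker 3  [load 11/13]
  3 → locker 4 (new)  [load 3/13]
4 storage lockers opened.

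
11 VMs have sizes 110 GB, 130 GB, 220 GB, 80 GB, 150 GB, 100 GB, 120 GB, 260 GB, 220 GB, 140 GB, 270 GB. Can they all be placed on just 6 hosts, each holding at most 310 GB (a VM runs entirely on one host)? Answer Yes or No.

Total = 1800 GB; ⌈1800/310⌉ = 6.
The bound of 6 does not rule out 6, but exhaustive search shows no assignment into 6 hosts of capacity 310 GB exists — the minimum is 7.

No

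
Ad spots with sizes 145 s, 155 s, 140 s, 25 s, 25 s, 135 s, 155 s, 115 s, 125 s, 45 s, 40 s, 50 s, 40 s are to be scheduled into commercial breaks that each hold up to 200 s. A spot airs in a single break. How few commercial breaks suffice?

7

Total = 155 + 155 + 145 + 140 + 135 + 125 + 115 + 50 + 45 + 40 + 40 + 25 + 25 = 1195 s.
Lower bound: ⌈1195/200⌉ = 6 commercial breaks.
Also, 7 ad spots each exceed 100 s, and no two of those can share a break, so at least 7 commercial breaks are needed.
A packing using 7 commercial breaks:
  break 1: 155 + 45 = 200
  break 2: 155 + 40 = 195
  break 3: 145 + 50 = 195
  break 4: 140 + 40 = 180
  break 5: 135 + 25 + 25 = 185
  break 6: 125 = 125
  break 7: 115 = 115
This matches the lower bound, so 7 is optimal.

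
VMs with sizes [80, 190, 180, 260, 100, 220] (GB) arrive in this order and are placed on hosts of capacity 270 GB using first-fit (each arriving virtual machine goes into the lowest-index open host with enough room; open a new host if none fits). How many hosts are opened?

5

  80 → host 1 (new)  [load 80/270]
  190 → host 1  [load 270/270]
  180 → host 2 (new)  [load 180/270]
  260 → host 3 (new)  [load 260/270]
  100 → host 4 (new)  [load 100/270]
  220 → host 5 (new)  [load 220/270]
5 hosts opened.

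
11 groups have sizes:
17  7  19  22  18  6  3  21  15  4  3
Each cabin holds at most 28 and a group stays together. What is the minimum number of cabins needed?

Total = 22 + 21 + 19 + 18 + 17 + 15 + 7 + 6 + 4 + 3 + 3 = 135.
Lower bound: ⌈135/28⌉ = 5 cabins.
Also, 6 groups each exceed 14, and no two of those can share a cabin, so at least 6 cabins are needed.
A packing using 6 cabins:
  cabin 1: 22 + 6 = 28
  cabin 2: 21 + 7 = 28
  cabin 3: 19 + 4 + 3 = 26
  cabin 4: 18 + 3 = 21
  cabin 5: 17 = 17
  cabin 6: 15 = 15
This matches the lower bound, so 6 is optimal.

6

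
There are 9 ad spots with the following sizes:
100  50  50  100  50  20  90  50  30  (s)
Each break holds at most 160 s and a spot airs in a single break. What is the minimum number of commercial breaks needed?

4

Total = 100 + 100 + 90 + 50 + 50 + 50 + 50 + 30 + 20 = 540 s.
Lower bound: ⌈540/160⌉ = 4 commercial breaks.
A packing using 4 commercial breaks:
  break 1: 100 + 50 = 150
  break 2: 100 + 50 = 150
  break 3: 90 + 50 + 20 = 160
  break 4: 50 + 30 = 80
This matches the lower bound, so 4 is optimal.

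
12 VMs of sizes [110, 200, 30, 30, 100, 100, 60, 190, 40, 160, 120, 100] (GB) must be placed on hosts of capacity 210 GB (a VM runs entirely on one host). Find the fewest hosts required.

Total = 200 + 190 + 160 + 120 + 110 + 100 + 100 + 100 + 60 + 40 + 30 + 30 = 1240 GB.
Lower bound: ⌈1240/210⌉ = 6 hosts.
A packing using 7 hosts:
  host 1: 200 = 200
  host 2: 190 = 190
  host 3: 160 + 40 = 200
  host 4: 120 + 60 + 30 = 210
  host 5: 110 + 100 = 210
  host 6: 100 + 100 = 200
  host 7: 30 = 30
No arrangement into 6 hosts stays within capacity, so 7 is optimal.

7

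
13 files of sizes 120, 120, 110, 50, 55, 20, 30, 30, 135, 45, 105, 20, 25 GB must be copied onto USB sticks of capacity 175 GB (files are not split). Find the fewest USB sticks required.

Total = 135 + 120 + 120 + 110 + 105 + 55 + 50 + 45 + 30 + 30 + 25 + 20 + 20 = 865 GB.
Lower bound: ⌈865/175⌉ = 5 USB sticks.
A packing using 5 USB sticks:
  USB stick 1: 135 + 20 + 20 = 175
  USB stick 2: 120 + 55 = 175
  USB stick 3: 120 + 50 = 170
  USB stick 4: 110 + 30 + 30 = 170
  USB stick 5: 105 + 45 + 25 = 175
This matches the lower bound, so 5 is optimal.

5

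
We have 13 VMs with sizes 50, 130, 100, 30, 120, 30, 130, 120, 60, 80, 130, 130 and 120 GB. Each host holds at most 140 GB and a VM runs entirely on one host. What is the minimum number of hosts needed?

Total = 130 + 130 + 130 + 130 + 120 + 120 + 120 + 100 + 80 + 60 + 50 + 30 + 30 = 1230 GB.
Lower bound: ⌈1230/140⌉ = 9 hosts.
A packing using 10 hosts:
  host 1: 130 = 130
  host 2: 130 = 130
  host 3: 130 = 130
  host 4: 130 = 130
  host 5: 120 = 120
  host 6: 120 = 120
  host 7: 120 = 120
  host 8: 100 + 30 = 130
  host 9: 80 + 60 = 140
  host 10: 50 + 30 = 80
No arrangement into 9 hosts stays within capacity, so 10 is optimal.

10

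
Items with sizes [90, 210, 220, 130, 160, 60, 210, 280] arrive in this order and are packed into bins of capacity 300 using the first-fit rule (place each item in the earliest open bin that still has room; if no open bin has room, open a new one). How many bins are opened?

  90 → bin 1 (new)  [load 90/300]
  210 → bin 1  [load 300/300]
  220 → bin 2 (new)  [load 220/300]
  130 → bin 3 (new)  [load 130/300]
  160 → bin 3  [load 290/300]
  60 → bin 2  [load 280/300]
  210 → bin 4 (new)  [load 210/300]
  280 → bin 5 (new)  [load 280/300]
5 bins opened.

5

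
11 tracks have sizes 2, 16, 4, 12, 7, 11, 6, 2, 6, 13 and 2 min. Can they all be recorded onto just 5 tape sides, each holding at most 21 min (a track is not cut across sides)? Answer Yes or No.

Yes

A valid assignment using 4 tape sides:
  side 1: 16 + 4 = 20
  side 2: 13 + 7 = 20
  side 3: 12 + 6 + 2 = 20
  side 4: 11 + 6 + 2 + 2 = 21
That uses only 4 ≤ 5, so 5 tape sides are enough.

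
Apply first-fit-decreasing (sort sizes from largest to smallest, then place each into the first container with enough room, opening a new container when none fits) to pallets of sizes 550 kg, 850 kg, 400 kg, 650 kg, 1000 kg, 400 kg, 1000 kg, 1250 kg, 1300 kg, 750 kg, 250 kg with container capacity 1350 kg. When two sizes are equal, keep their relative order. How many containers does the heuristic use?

7

Sorted descending: 1300, 1250, 1000, 1000, 850, 750, 650, 550, 400, 400, 250.
  1300 → container 1 (new)  [load 1300/1350]
  1250 → container 2 (new)  [load 1250/1350]
  1000 → container 3 (new)  [load 1000/1350]
  1000 → container 4 (new)  [load 1000/1350]
  850 → container 5 (new)  [load 850/1350]
  750 → container 6 (new)  [load 750/1350]
  650 → container 7 (new)  [load 650/1350]
  550 → container 6  [load 1300/1350]
  400 → container 5  [load 1250/1350]
  400 → container 7  [load 1050/1350]
  250 → container 3  [load 1250/1350]
7 containers opened.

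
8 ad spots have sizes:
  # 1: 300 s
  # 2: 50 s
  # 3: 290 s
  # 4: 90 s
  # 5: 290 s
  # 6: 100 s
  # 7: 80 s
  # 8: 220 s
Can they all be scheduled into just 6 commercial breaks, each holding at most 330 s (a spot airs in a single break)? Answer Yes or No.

Yes

A valid assignment using 5 commercial breaks:
  break 1: 300 = 300
  break 2: 290 = 290
  break 3: 290 = 290
  break 4: 220 + 100 = 320
  break 5: 90 + 80 + 50 = 220
That uses only 5 ≤ 6, so 6 commercial breaks are enough.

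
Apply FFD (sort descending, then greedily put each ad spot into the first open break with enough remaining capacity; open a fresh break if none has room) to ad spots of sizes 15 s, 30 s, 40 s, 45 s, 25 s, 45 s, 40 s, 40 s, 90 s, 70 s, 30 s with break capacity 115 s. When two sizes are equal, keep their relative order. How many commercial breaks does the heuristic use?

Sorted descending: 90, 70, 45, 45, 40, 40, 40, 30, 30, 25, 15.
  90 → break 1 (new)  [load 90/115]
  70 → break 2 (new)  [load 70/115]
  45 → break 2  [load 115/115]
  45 → break 3 (new)  [load 45/115]
  40 → break 3  [load 85/115]
  40 → break 4 (new)  [load 40/115]
  40 → break 4  [load 80/115]
  30 → break 3  [load 115/115]
  30 → break 4  [load 110/115]
  25 → break 1  [load 115/115]
  15 → break 5 (new)  [load 15/115]
5 commercial breaks opened.

5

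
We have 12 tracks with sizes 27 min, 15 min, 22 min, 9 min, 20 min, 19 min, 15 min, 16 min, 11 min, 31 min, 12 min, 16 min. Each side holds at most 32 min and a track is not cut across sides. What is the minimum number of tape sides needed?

7

Total = 31 + 27 + 22 + 20 + 19 + 16 + 16 + 15 + 15 + 12 + 11 + 9 = 213 min.
Lower bound: ⌈213/32⌉ = 7 tape sides.
A packing using 7 tape sides:
  side 1: 31 = 31
  side 2: 27 = 27
  side 3: 22 + 9 = 31
  side 4: 20 + 12 = 32
  side 5: 19 + 11 = 30
  side 6: 16 + 16 = 32
  side 7: 15 + 15 = 30
This matches the lower bound, so 7 is optimal.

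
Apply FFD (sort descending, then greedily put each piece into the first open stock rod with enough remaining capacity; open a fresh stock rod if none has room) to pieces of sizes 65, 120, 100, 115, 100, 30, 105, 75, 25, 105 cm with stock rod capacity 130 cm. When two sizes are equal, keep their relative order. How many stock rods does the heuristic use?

Sorted descending: 120, 115, 105, 105, 100, 100, 75, 65, 30, 25.
  120 → stock rod 1 (new)  [load 120/130]
  115 → stock rod 2 (new)  [load 115/130]
  105 → stock rod 3 (new)  [load 105/130]
  105 → stock rod 4 (new)  [load 105/130]
  100 → stock rod 5 (new)  [load 100/130]
  100 → stock rod 6 (new)  [load 100/130]
  75 → stock rod 7 (new)  [load 75/130]
  65 → stock rod 8 (new)  [load 65/130]
  30 → stock rod 5  [load 130/130]
  25 → stock rod 3  [load 130/130]
8 stock rods opened.

8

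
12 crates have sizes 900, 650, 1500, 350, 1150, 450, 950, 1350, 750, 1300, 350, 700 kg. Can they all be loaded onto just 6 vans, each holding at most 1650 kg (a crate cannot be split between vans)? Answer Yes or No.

Total = 10400 kg; ⌈10400/1650⌉ = 7.
At least 7 vans are required, but only 6 are allowed.

No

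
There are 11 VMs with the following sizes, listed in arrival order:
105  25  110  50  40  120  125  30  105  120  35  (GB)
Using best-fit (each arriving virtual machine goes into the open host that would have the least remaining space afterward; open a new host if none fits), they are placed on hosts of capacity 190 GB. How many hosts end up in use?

  105 → host 1 (new)  [load 105/190]
  25 → host 1  [load 130/190]
  110 → host 2 (new)  [load 110/190]
  50 → host 1  [load 180/190]
  40 → host 2  [load 150/190]
  120 → host 3 (new)  [load 120/190]
  125 → host 4 (new)  [load 125/190]
  30 → host 2  [load 180/190]
  105 → host 5 (new)  [load 105/190]
  120 → host 6 (new)  [load 120/190]
  35 → host 4  [load 160/190]
6 hosts opened.

6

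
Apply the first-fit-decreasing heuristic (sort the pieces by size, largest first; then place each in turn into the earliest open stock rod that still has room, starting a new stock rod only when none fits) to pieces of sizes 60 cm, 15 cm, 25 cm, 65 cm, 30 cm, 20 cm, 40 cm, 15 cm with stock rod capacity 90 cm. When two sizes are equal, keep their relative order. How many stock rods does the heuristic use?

3

Sorted descending: 65, 60, 40, 30, 25, 20, 15, 15.
  65 → stock rod 1 (new)  [load 65/90]
  60 → stock rod 2 (new)  [load 60/90]
  40 → stock rod 3 (new)  [load 40/90]
  30 → stock rod 2  [load 90/90]
  25 → stock rod 1  [load 90/90]
  20 → stock rod 3  [load 60/90]
  15 → stock rod 3  [load 75/90]
  15 → stock rod 3  [load 90/90]
3 stock rods opened.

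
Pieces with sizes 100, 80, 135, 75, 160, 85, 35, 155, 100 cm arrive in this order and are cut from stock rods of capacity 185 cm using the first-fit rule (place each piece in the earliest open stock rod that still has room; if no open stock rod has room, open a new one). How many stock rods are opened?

6

  100 → stock rod 1 (new)  [load 100/185]
  80 → stock rod 1  [load 180/185]
  135 → stock rod 2 (new)  [load 135/185]
  75 → stock rod 3 (new)  [load 75/185]
  160 → stock rod 4 (new)  [load 160/185]
  85 → stock rod 3  [load 160/185]
  35 → stock rod 2  [load 170/185]
  155 → stock rod 5 (new)  [load 155/185]
  100 → stock rod 6 (new)  [load 100/185]
6 stock rods opened.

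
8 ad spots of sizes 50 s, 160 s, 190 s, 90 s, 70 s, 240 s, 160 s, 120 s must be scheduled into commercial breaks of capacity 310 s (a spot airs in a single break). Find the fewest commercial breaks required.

Total = 240 + 190 + 160 + 160 + 120 + 90 + 70 + 50 = 1080 s.
Lower bound: ⌈1080/310⌉ = 4 commercial breaks.
A packing using 4 commercial breaks:
  break 1: 240 + 70 = 310
  break 2: 190 + 120 = 310
  break 3: 160 + 90 + 50 = 300
  break 4: 160 = 160
This matches the lower bound, so 4 is optimal.

4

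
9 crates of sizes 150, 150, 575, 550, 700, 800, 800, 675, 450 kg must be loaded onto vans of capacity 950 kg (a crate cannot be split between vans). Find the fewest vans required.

Total = 800 + 800 + 700 + 675 + 575 + 550 + 450 + 150 + 150 = 4850 kg.
Lower bound: ⌈4850/950⌉ = 6 vans.
A packing using 7 vans:
  van 1: 800 + 150 = 950
  van 2: 800 + 150 = 950
  van 3: 700 = 700
  van 4: 675 = 675
  van 5: 575 = 575
  van 6: 550 = 550
  van 7: 450 = 450
No arrangement into 6 vans stays within capacity, so 7 is optimal.

7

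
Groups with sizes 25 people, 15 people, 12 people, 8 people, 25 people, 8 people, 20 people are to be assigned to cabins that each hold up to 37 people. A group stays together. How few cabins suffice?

4

Total = 25 + 25 + 20 + 15 + 12 + 8 + 8 = 113 people.
Lower bound: ⌈113/37⌉ = 4 cabins.
A packing using 4 cabins:
  cabin 1: 25 + 12 = 37
  cabin 2: 25 + 8 = 33
  cabin 3: 20 + 15 = 35
  cabin 4: 8 = 8
This matches the lower bound, so 4 is optimal.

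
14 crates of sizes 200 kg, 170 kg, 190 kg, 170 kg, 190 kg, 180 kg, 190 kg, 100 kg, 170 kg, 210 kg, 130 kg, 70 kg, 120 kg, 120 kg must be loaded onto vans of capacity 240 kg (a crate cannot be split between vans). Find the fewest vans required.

11

Total = 210 + 200 + 190 + 190 + 190 + 180 + 170 + 170 + 170 + 130 + 120 + 120 + 100 + 70 = 2210 kg.
Lower bound: ⌈2210/240⌉ = 10 vans.
A packing using 11 vans:
  van 1: 210 = 210
  van 2: 200 = 200
  van 3: 190 = 190
  van 4: 190 = 190
  van 5: 190 = 190
  van 6: 180 = 180
  van 7: 170 + 70 = 240
  van 8: 170 = 170
  van 9: 170 = 170
  van 10: 130 + 100 = 230
  van 11: 120 + 120 = 240
No arrangement into 10 vans stays within capacity, so 11 is optimal.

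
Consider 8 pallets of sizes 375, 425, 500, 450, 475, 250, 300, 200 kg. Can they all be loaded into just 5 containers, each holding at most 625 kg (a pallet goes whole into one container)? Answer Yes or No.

No

Total = 2975 kg; ⌈2975/625⌉ = 5.
The bound of 5 does not rule out 5, but exhaustive search shows no assignment into 5 containers of capacity 625 kg exists — the minimum is 6.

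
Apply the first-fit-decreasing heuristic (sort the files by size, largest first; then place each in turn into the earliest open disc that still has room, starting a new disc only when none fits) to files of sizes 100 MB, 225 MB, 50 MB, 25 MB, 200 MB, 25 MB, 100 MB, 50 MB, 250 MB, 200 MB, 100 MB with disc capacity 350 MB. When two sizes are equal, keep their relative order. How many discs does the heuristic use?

4

Sorted descending: 250, 225, 200, 200, 100, 100, 100, 50, 50, 25, 25.
  250 → disc 1 (new)  [load 250/350]
  225 → disc 2 (new)  [load 225/350]
  200 → disc 3 (new)  [load 200/350]
  200 → disc 4 (new)  [load 200/350]
  100 → disc 1  [load 350/350]
  100 → disc 2  [load 325/350]
  100 → disc 3  [load 300/350]
  50 → disc 3  [load 350/350]
  50 → disc 4  [load 250/350]
  25 → disc 2  [load 350/350]
  25 → disc 4  [load 275/350]
4 discs opened.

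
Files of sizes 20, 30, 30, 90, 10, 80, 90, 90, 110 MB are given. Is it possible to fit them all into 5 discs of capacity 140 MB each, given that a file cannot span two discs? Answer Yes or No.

Yes

A valid assignment using 5 discs:
  disc 1: 110 + 30 = 140
  disc 2: 90 + 30 + 20 = 140
  disc 3: 90 + 10 = 100
  disc 4: 90 = 90
  disc 5: 80 = 80
Every load is within 140 MB, so 5 discs suffice.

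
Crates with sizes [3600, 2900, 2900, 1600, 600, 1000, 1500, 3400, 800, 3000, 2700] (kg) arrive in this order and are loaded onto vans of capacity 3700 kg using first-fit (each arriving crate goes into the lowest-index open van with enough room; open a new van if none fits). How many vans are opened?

  3600 → van 1 (new)  [load 3600/3700]
  2900 → van 2 (new)  [load 2900/3700]
  2900 → van 3 (new)  [load 2900/3700]
  1600 → van 4 (new)  [load 1600/3700]
  600 → van 2  [load 3500/3700]
  1000 → van 4  [load 2600/3700]
  1500 → van 5 (new)  [load 1500/3700]
  3400 → van 6 (new)  [load 3400/3700]
  800 → van 3  [load 3700/3700]
  3000 → van 7 (new)  [load 3000/3700]
  2700 → van 8 (new)  [load 2700/3700]
8 vans opened.

8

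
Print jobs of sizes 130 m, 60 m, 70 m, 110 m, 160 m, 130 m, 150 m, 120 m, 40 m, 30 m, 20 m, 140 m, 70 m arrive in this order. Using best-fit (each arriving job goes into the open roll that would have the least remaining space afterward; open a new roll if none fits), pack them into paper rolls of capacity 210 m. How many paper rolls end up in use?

  130 → roll 1 (new)  [load 130/210]
  60 → roll 1  [load 190/210]
  70 → roll 2 (new)  [load 70/210]
  110 → roll 2  [load 180/210]
  160 → roll 3 (new)  [load 160/210]
  130 → roll 4 (new)  [load 130/210]
  150 → roll 5 (new)  [load 150/210]
  120 → roll 6 (new)  [load 120/210]
  40 → roll 3  [load 200/210]
  30 → roll 2  [load 210/210]
  20 → roll 1  [load 210/210]
  140 → roll 7 (new)  [load 140/210]
  70 → roll 7  [load 210/210]
7 paper rolls opened.

7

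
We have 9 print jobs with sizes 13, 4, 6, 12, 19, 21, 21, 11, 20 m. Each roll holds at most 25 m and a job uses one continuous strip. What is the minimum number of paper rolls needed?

Total = 21 + 21 + 20 + 19 + 13 + 12 + 11 + 6 + 4 = 127 m.
Lower bound: ⌈127/25⌉ = 6 paper rolls.
A packing using 6 paper rolls:
  roll 1: 21 + 4 = 25
  roll 2: 21 = 21
  roll 3: 20 = 20
  roll 4: 19 + 6 = 25
  roll 5: 13 + 12 = 25
  roll 6: 11 = 11
This matches the lower bound, so 6 is optimal.

6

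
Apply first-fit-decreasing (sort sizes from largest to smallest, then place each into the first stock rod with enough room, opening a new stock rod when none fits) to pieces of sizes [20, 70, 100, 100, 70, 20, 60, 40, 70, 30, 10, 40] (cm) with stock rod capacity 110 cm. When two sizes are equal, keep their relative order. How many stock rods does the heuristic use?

Sorted descending: 100, 100, 70, 70, 70, 60, 40, 40, 30, 20, 20, 10.
  100 → stock rod 1 (new)  [load 100/110]
  100 → stock rod 2 (new)  [load 100/110]
  70 → stock rod 3 (new)  [load 70/110]
  70 → stock rod 4 (new)  [load 70/110]
  70 → stock rod 5 (new)  [load 70/110]
  60 → stock rod 6 (new)  [load 60/110]
  40 → stock rod 3  [load 110/110]
  40 → stock rod 4  [load 110/110]
  30 → stock rod 5  [load 100/110]
  20 → stock rod 6  [load 80/110]
  20 → stock rod 6  [load 100/110]
  10 → stock rod 1  [load 110/110]
6 stock rods opened.

6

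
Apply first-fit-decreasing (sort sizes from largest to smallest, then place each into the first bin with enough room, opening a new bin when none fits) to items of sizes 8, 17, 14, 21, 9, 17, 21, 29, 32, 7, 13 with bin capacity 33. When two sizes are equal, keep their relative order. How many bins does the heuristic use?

Sorted descending: 32, 29, 21, 21, 17, 17, 14, 13, 9, 8, 7.
  32 → bin 1 (new)  [load 32/33]
  29 → bin 2 (new)  [load 29/33]
  21 → bin 3 (new)  [load 21/33]
  21 → bin 4 (new)  [load 21/33]
  17 → bin 5 (new)  [load 17/33]
  17 → bin 6 (new)  [load 17/33]
  14 → bin 5  [load 31/33]
  13 → bin 6  [load 30/33]
  9 → bin 3  [load 30/33]
  8 → bin 4  [load 29/33]
  7 → bin 7 (new)  [load 7/33]
7 bins opened.

7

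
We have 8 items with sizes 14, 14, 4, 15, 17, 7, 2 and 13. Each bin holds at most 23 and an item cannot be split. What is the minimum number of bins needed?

5

Total = 17 + 15 + 14 + 14 + 13 + 7 + 4 + 2 = 86.
Lower bound: ⌈86/23⌉ = 4 bins.
Also, 5 items each exceed 23/2, and no two of those can share a bin, so at least 5 bins are needed.
A packing using 5 bins:
  bin 1: 17 + 4 + 2 = 23
  bin 2: 15 + 7 = 22
  bin 3: 14 = 14
  bin 4: 14 = 14
  bin 5: 13 = 13
This matches the lower bound, so 5 is optimal.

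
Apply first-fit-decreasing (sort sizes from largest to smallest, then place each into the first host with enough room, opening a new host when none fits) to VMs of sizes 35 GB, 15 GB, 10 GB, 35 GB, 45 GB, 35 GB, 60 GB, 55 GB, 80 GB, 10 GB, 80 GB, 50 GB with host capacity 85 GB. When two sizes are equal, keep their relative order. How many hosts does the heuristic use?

Sorted descending: 80, 80, 60, 55, 50, 45, 35, 35, 35, 15, 10, 10.
  80 → host 1 (new)  [load 80/85]
  80 → host 2 (new)  [load 80/85]
  60 → host 3 (new)  [load 60/85]
  55 → host 4 (new)  [load 55/85]
  50 → host 5 (new)  [load 50/85]
  45 → host 6 (new)  [load 45/85]
  35 → host 5  [load 85/85]
  35 → host 6  [load 80/85]
  35 → host 7 (new)  [load 35/85]
  15 → host 3  [load 75/85]
  10 → host 3  [load 85/85]
  10 → host 4  [load 65/85]
7 hosts opened.

7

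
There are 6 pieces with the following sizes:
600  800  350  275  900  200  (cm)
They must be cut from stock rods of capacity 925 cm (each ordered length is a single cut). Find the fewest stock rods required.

4

Total = 900 + 800 + 600 + 350 + 275 + 200 = 3125 cm.
Lower bound: ⌈3125/925⌉ = 4 stock rods.
A packing using 4 stock rods:
  stock rod 1: 900 = 900
  stock rod 2: 800 = 800
  stock rod 3: 600 + 275 = 875
  stock rod 4: 350 + 200 = 550
This matches the lower bound, so 4 is optimal.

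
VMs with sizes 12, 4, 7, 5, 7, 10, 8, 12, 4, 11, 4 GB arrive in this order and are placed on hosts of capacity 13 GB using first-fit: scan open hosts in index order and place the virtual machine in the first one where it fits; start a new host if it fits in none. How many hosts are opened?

8

  12 → host 1 (new)  [load 12/13]
  4 → host 2 (new)  [load 4/13]
  7 → host 2  [load 11/13]
  5 → host 3 (new)  [load 5/13]
  7 → host 3  [load 12/13]
  10 → host 4 (new)  [load 10/13]
  8 → host 5 (new)  [load 8/13]
  12 → host 6 (new)  [load 12/13]
  4 → host 5  [load 12/13]
  11 → host 7 (new)  [load 11/13]
  4 → host 8 (new)  [load 4/13]
8 hosts opened.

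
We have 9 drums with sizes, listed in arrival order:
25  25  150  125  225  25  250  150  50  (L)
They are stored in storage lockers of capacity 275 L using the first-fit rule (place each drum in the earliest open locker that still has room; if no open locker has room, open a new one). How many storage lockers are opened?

  25 → locker 1 (new)  [load 25/275]
  25 → locker 1  [load 50/275]
  150 → locker 1  [load 200/275]
  125 → locker 2 (new)  [load 125/275]
  225 → locker 3 (new)  [load 225/275]
  25 → locker 1  [load 225/275]
  250 → locker 4 (new)  [load 250/275]
  150 → locker 2  [load 275/275]
  50 → locker 1  [load 275/275]
4 storage lockers opened.

4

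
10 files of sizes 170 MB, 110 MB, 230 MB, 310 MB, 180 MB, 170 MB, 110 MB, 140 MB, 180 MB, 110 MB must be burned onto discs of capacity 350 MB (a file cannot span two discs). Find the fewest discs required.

6

Total = 310 + 230 + 180 + 180 + 170 + 170 + 140 + 110 + 110 + 110 = 1710 MB.
Lower bound: ⌈1710/350⌉ = 5 discs.
A packing using 6 discs:
  disc 1: 310 = 310
  disc 2: 230 + 110 = 340
  disc 3: 180 + 170 = 350
  disc 4: 180 + 170 = 350
  disc 5: 140 + 110 = 250
  disc 6: 110 = 110
No arrangement into 5 discs stays within capacity, so 6 is optimal.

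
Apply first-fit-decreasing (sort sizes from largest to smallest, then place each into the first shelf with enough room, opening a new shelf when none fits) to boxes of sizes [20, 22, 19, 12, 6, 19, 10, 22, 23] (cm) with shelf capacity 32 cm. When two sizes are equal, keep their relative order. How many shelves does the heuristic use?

Sorted descending: 23, 22, 22, 20, 19, 19, 12, 10, 6.
  23 → shelf 1 (new)  [load 23/32]
  22 → shelf 2 (new)  [load 22/32]
  22 → shelf 3 (new)  [load 22/32]
  20 → shelf 4 (new)  [load 20/32]
  19 → shelf 5 (new)  [load 19/32]
  19 → shelf 6 (new)  [load 19/32]
  12 → shelf 4  [load 32/32]
  10 → shelf 2  [load 32/32]
  6 → shelf 1  [load 29/32]
6 shelves opened.

6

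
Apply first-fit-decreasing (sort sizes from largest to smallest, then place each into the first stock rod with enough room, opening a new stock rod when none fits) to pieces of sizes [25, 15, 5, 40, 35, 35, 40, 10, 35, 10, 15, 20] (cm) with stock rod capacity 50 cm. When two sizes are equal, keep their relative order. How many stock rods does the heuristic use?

6

Sorted descending: 40, 40, 35, 35, 35, 25, 20, 15, 15, 10, 10, 5.
  40 → stock rod 1 (new)  [load 40/50]
  40 → stock rod 2 (new)  [load 40/50]
  35 → stock rod 3 (new)  [load 35/50]
  35 → stock rod 4 (new)  [load 35/50]
  35 → stock rod 5 (new)  [load 35/50]
  25 → stock rod 6 (new)  [load 25/50]
  20 → stock rod 6  [load 45/50]
  15 → stock rod 3  [load 50/50]
  15 → stock rod 4  [load 50/50]
  10 → stock rod 1  [load 50/50]
  10 → stock rod 2  [load 50/50]
  5 → stock rod 5  [load 40/50]
6 stock rods opened.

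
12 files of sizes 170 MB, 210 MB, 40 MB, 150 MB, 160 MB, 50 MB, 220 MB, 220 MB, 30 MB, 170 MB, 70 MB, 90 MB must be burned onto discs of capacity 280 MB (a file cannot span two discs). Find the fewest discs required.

7

Total = 220 + 220 + 210 + 170 + 170 + 160 + 150 + 90 + 70 + 50 + 40 + 30 = 1580 MB.
Lower bound: ⌈1580/280⌉ = 6 discs.
Also, 7 files each exceed 140 MB, and no two of those can share a disc, so at least 7 discs are needed.
A packing using 7 discs:
  disc 1: 220 + 50 = 270
  disc 2: 220 + 40 = 260
  disc 3: 210 + 70 = 280
  disc 4: 170 + 90 = 260
  disc 5: 170 + 30 = 200
  disc 6: 160 = 160
  disc 7: 150 = 150
This matches the lower bound, so 7 is optimal.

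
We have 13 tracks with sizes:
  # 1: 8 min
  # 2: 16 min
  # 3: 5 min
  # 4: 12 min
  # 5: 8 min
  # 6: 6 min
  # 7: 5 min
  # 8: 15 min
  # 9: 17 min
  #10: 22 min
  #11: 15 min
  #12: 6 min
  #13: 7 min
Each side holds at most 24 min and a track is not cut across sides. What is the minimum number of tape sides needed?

Total = 22 + 17 + 16 + 15 + 15 + 12 + 8 + 8 + 7 + 6 + 6 + 5 + 5 = 142 min.
Lower bound: ⌈142/24⌉ = 6 tape sides.
A packing using 7 tape sides:
  side 1: 22 = 22
  side 2: 17 + 7 = 24
  side 3: 16 + 8 = 24
  side 4: 15 + 8 = 23
  side 5: 15 + 6 = 21
  side 6: 12 + 6 + 5 = 23
  side 7: 5 = 5
No arrangement into 6 tape sides stays within capacity, so 7 is optimal.

7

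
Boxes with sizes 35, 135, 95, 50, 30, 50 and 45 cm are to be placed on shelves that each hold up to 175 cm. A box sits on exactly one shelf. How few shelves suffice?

3

Total = 135 + 95 + 50 + 50 + 45 + 35 + 30 = 440 cm.
Lower bound: ⌈440/175⌉ = 3 shelves.
A packing using 3 shelves:
  shelf 1: 135 + 35 = 170
  shelf 2: 95 + 50 + 30 = 175
  shelf 3: 50 + 45 = 95
This matches the lower bound, so 3 is optimal.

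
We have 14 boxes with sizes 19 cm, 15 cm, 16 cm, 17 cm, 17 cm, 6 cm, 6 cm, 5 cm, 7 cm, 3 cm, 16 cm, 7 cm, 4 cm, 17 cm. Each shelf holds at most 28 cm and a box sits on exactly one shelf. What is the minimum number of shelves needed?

7

Total = 19 + 17 + 17 + 17 + 16 + 16 + 15 + 7 + 7 + 6 + 6 + 5 + 4 + 3 = 155 cm.
Lower bound: ⌈155/28⌉ = 6 shelves.
Also, 7 boxes each exceed 14 cm, and no two of those can share a shelf, so at least 7 shelves are needed.
A packing using 7 shelves:
  shelf 1: 19 + 7 = 26
  shelf 2: 17 + 7 + 4 = 28
  shelf 3: 17 + 6 + 5 = 28
  shelf 4: 17 + 6 + 3 = 26
  shelf 5: 16 = 16
  shelf 6: 16 = 16
  shelf 7: 15 = 15
This matches the lower bound, so 7 is optimal.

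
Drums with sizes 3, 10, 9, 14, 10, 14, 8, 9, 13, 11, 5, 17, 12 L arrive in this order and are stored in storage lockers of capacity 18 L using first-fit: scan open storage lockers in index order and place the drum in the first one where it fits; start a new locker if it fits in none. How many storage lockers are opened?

  3 → locker 1 (new)  [load 3/18]
  10 → locker 1  [load 13/18]
  9 → locker 2 (new)  [load 9/18]
  14 → locker 3 (new)  [load 14/18]
  10 → locker 4 (new)  [load 10/18]
  14 → locker 5 (new)  [load 14/18]
  8 → locker 2  [load 17/18]
  9 → locker 6 (new)  [load 9/18]
  13 → locker 7 (new)  [load 13/18]
  11 → locker 8 (new)  [load 11/18]
  5 → locker 1  [load 18/18]
  17 → locker 9 (new)  [load 17/18]
  12 → locker 10 (new)  [load 12/18]
10 storage lockers opened.

10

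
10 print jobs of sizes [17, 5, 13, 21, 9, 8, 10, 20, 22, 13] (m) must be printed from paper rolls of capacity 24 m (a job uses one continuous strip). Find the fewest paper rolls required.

7

Total = 22 + 21 + 20 + 17 + 13 + 13 + 10 + 9 + 8 + 5 = 138 m.
Lower bound: ⌈138/24⌉ = 6 paper rolls.
A packing using 7 paper rolls:
  roll 1: 22 = 22
  roll 2: 21 = 21
  roll 3: 20 = 20
  roll 4: 17 + 5 = 22
  roll 5: 13 + 10 = 23
  roll 6: 13 + 9 = 22
  roll 7: 8 = 8
No arrangement into 6 paper rolls stays within capacity, so 7 is optimal.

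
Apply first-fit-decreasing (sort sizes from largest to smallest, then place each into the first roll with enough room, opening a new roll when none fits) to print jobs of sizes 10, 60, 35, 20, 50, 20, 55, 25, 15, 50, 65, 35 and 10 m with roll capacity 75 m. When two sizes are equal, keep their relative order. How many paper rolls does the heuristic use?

Sorted descending: 65, 60, 55, 50, 50, 35, 35, 25, 20, 20, 15, 10, 10.
  65 → roll 1 (new)  [load 65/75]
  60 → roll 2 (new)  [load 60/75]
  55 → roll 3 (new)  [load 55/75]
  50 → roll 4 (new)  [load 50/75]
  50 → roll 5 (new)  [load 50/75]
  35 → roll 6 (new)  [load 35/75]
  35 → roll 6  [load 70/75]
  25 → roll 4  [load 75/75]
  20 → roll 3  [load 75/75]
  20 → roll 5  [load 70/75]
  15 → roll 2  [load 75/75]
  10 → roll 1  [load 75/75]
  10 → roll 7 (new)  [load 10/75]
7 paper rolls opened.

7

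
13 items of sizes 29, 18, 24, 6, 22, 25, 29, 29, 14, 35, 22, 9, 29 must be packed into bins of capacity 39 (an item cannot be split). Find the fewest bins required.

10

Total = 35 + 29 + 29 + 29 + 29 + 25 + 24 + 22 + 22 + 18 + 14 + 9 + 6 = 291.
Lower bound: ⌈291/39⌉ = 8 bins.
Also, 9 items each exceed 39/2, and no two of those can share a bin, so at least 9 bins are needed.
A packing using 10 bins:
  bin 1: 35 = 35
  bin 2: 29 + 9 = 38
  bin 3: 29 + 6 = 35
  bin 4: 29 = 29
  bin 5: 29 = 29
  bin 6: 25 + 14 = 39
  bin 7: 24 = 24
  bin 8: 22 = 22
  bin 9: 22 = 22
  bin 10: 18 = 18
No arrangement into 9 bins stays within capacity, so 10 is optimal.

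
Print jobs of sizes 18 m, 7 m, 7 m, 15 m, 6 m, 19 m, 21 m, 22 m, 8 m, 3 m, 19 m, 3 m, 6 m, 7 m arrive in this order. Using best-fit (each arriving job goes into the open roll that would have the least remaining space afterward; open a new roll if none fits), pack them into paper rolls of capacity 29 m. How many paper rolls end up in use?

6

  18 → roll 1 (new)  [load 18/29]
  7 → roll 1  [load 25/29]
  7 → roll 2 (new)  [load 7/29]
  15 → roll 2  [load 22/29]
  6 → roll 2  [load 28/29]
  19 → roll 3 (new)  [load 19/29]
  21 → roll 4 (new)  [load 21/29]
  22 → roll 5 (new)  [load 22/29]
  8 → roll 4  [load 29/29]
  3 → roll 1  [load 28/29]
  19 → roll 6 (new)  [load 19/29]
  3 → roll 5  [load 25/29]
  6 → roll 3  [load 25/29]
  7 → roll 6  [load 26/29]
6 paper rolls opened.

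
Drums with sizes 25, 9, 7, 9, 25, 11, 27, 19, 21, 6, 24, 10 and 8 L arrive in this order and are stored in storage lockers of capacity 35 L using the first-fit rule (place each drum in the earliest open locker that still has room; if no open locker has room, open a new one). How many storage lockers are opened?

  25 → locker 1 (new)  [load 25/35]
  9 → locker 1  [load 34/35]
  7 → locker 2 (new)  [load 7/35]
  9 → locker 2  [load 16/35]
  25 → locker 3 (new)  [load 25/35]
  11 → locker 2  [load 27/35]
  27 → locker 4 (new)  [load 27/35]
  19 → locker 5 (new)  [load 19/35]
  21 → locker 6 (new)  [load 21/35]
  6 → locker 2  [load 33/35]
  24 → locker 7 (new)  [load 24/35]
  10 → locker 3  [load 35/35]
  8 → locker 4  [load 35/35]
7 storage lockers opened.

7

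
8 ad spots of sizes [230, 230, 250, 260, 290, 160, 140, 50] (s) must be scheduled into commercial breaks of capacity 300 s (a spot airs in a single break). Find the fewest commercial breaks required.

Total = 290 + 260 + 250 + 230 + 230 + 160 + 140 + 50 = 1610 s.
Lower bound: ⌈1610/300⌉ = 6 commercial breaks.
A packing using 6 commercial breaks:
  break 1: 290 = 290
  break 2: 260 = 260
  break 3: 250 + 50 = 300
  break 4: 230 = 230
  break 5: 230 = 230
  break 6: 160 + 140 = 300
This matches the lower bound, so 6 is optimal.

6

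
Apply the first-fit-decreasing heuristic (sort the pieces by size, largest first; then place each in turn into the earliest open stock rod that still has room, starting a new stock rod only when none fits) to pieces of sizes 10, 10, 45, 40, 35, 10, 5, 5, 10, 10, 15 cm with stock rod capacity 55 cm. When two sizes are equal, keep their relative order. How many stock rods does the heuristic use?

4

Sorted descending: 45, 40, 35, 15, 10, 10, 10, 10, 10, 5, 5.
  45 → stock rod 1 (new)  [load 45/55]
  40 → stock rod 2 (new)  [load 40/55]
  35 → stock rod 3 (new)  [load 35/55]
  15 → stock rod 2  [load 55/55]
  10 → stock rod 1  [load 55/55]
  10 → stock rod 3  [load 45/55]
  10 → stock rod 3  [load 55/55]
  10 → stock rod 4 (new)  [load 10/55]
  10 → stock rod 4  [load 20/55]
  5 → stock rod 4  [load 25/55]
  5 → stock rod 4  [load 30/55]
4 stock rods opened.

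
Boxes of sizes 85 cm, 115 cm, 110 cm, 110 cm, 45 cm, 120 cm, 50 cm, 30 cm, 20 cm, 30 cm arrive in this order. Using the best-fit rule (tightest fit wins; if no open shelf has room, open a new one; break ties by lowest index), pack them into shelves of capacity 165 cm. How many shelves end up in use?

5

  85 → shelf 1 (new)  [load 85/165]
  115 → shelf 2 (new)  [load 115/165]
  110 → shelf 3 (new)  [load 110/165]
  110 → shelf 4 (new)  [load 110/165]
  45 → shelf 2  [load 160/165]
  120 → shelf 5 (new)  [load 120/165]
  50 → shelf 3  [load 160/165]
  30 → shelf 5  [load 150/165]
  20 → shelf 4  [load 130/165]
  30 → shelf 4  [load 160/165]
5 shelves opened.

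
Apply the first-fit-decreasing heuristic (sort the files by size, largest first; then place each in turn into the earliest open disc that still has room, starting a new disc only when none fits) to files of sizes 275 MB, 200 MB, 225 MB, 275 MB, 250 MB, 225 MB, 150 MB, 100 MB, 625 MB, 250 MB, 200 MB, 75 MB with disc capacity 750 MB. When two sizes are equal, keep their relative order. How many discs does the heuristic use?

4

Sorted descending: 625, 275, 275, 250, 250, 225, 225, 200, 200, 150, 100, 75.
  625 → disc 1 (new)  [load 625/750]
  275 → disc 2 (new)  [load 275/750]
  275 → disc 2  [load 550/750]
  250 → disc 3 (new)  [load 250/750]
  250 → disc 3  [load 500/750]
  225 → disc 3  [load 725/750]
  225 → disc 4 (new)  [load 225/750]
  200 → disc 2  [load 750/750]
  200 → disc 4  [load 425/750]
  150 → disc 4  [load 575/750]
  100 → disc 1  [load 725/750]
  75 → disc 4  [load 650/750]
4 discs opened.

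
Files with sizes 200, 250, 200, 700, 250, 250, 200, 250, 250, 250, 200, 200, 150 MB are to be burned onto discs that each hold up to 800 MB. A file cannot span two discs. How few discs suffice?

5

Total = 700 + 250 + 250 + 250 + 250 + 250 + 250 + 200 + 200 + 200 + 200 + 200 + 150 = 3350 MB.
Lower bound: ⌈3350/800⌉ = 5 discs.
A packing using 5 discs:
  disc 1: 700 = 700
  disc 2: 250 + 250 + 250 = 750
  disc 3: 250 + 250 + 250 = 750
  disc 4: 200 + 200 + 200 + 200 = 800
  disc 5: 200 + 150 = 350
This matches the lower bound, so 5 is optimal.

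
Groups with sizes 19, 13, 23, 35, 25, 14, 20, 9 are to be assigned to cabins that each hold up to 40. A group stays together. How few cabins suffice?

5

Total = 35 + 25 + 23 + 20 + 19 + 14 + 13 + 9 = 158.
Lower bound: ⌈158/40⌉ = 4 cabins.
A packing using 5 cabins:
  cabin 1: 35 = 35
  cabin 2: 25 + 14 = 39
  cabin 3: 23 + 13 = 36
  cabin 4: 20 + 19 = 39
  cabin 5: 9 = 9
No arrangement into 4 cabins stays within capacity, so 5 is optimal.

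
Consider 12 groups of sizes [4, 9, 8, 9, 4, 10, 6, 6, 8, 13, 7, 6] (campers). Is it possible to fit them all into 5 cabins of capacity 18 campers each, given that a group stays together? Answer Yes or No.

No

Total = 90 campers; ⌈90/18⌉ = 5.
The bound of 5 does not rule out 5, but exhaustive search shows no assignment into 5 cabins of capacity 18 campers exists — the minimum is 6.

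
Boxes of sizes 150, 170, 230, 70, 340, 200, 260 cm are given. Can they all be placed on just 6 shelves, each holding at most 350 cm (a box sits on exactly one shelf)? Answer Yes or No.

A valid assignment using 5 shelves:
  shelf 1: 340 = 340
  shelf 2: 260 + 70 = 330
  shelf 3: 230 = 230
  shelf 4: 200 + 150 = 350
  shelf 5: 170 = 170
That uses only 5 ≤ 6, so 6 shelves are enough.

Yes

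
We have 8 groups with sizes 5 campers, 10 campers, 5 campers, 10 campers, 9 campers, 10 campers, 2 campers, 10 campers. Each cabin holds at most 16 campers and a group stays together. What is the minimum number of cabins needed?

5

Total = 10 + 10 + 10 + 10 + 9 + 5 + 5 + 2 = 61 campers.
Lower bound: ⌈61/16⌉ = 4 cabins.
Also, 5 groups each exceed 8 campers, and no two of those can share a cabin, so at least 5 cabins are needed.
A packing using 5 cabins:
  cabin 1: 10 + 5 = 15
  cabin 2: 10 + 5 = 15
  cabin 3: 10 + 2 = 12
  cabin 4: 10 = 10
  cabin 5: 9 = 9
This matches the lower bound, so 5 is optimal.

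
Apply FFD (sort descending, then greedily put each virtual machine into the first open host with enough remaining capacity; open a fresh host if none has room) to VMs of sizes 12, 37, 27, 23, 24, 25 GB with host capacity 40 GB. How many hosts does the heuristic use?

Sorted descending: 37, 27, 25, 24, 23, 12.
  37 → host 1 (new)  [load 37/40]
  27 → host 2 (new)  [load 27/40]
  25 → host 3 (new)  [load 25/40]
  24 → host 4 (new)  [load 24/40]
  23 → host 5 (new)  [load 23/40]
  12 → host 2  [load 39/40]
5 hosts opened.

5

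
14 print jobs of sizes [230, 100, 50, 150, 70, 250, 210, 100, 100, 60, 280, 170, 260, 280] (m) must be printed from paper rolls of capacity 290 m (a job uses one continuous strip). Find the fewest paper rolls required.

9

Total = 280 + 280 + 260 + 250 + 230 + 210 + 170 + 150 + 100 + 100 + 100 + 70 + 60 + 50 = 2310 m.
Lower bound: ⌈2310/290⌉ = 8 paper rolls.
A packing using 9 paper rolls:
  roll 1: 280 = 280
  roll 2: 280 = 280
  roll 3: 260 = 260
  roll 4: 250 = 250
  roll 5: 230 + 60 = 290
  roll 6: 210 + 70 = 280
  roll 7: 170 + 100 = 270
  roll 8: 150 + 100 = 250
  roll 9: 100 + 50 = 150
No arrangement into 8 paper rolls stays within capacity, so 9 is optimal.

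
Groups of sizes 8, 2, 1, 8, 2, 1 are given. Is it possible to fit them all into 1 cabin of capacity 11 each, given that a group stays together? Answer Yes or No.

Total = 22; ⌈22/11⌉ = 2.
At least 2 cabins are required, but only 1 is allowed.

No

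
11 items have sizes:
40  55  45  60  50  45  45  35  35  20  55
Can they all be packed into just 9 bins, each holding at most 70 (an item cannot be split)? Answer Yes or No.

Yes

A valid assignment using 9 bins:
  bin 1: 60 = 60
  bin 2: 55 = 55
  bin 3: 55 = 55
  bin 4: 50 + 20 = 70
  bin 5: 45 = 45
  bin 6: 45 = 45
  bin 7: 45 = 45
  bin 8: 40 = 40
  bin 9: 35 + 35 = 70
Every load is within 70, so 9 bins suffice.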